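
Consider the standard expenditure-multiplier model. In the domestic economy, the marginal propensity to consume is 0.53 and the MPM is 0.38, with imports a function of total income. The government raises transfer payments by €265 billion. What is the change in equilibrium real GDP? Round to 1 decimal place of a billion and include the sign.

+€165.2 billion

The transfer change shifts disposable income by +€265 billion, so first-round consumption changes by c·ΔTR = 0.53 × (+€265 billion) = +€140.45 billion.
Expenditure multiplier = 1/(1 − c + m) = 1/(1 − 0.53 + 0.38) = 1/0.85 ≈ 1.176.
The transfer multiplier is c × k ≈ 0.624, so ΔY = k × (c·ΔTR) = (+€140.45 billion) / 0.85 ≈ +€165.2 billion.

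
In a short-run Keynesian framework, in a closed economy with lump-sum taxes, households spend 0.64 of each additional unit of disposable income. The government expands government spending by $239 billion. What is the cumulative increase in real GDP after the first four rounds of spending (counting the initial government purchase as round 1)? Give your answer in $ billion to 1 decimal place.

Round 1 adds ΔG = $239 billion; each later round is MPC = 0.64 times the previous.
After 4 rounds: 239 + 152.96 + 97.8944 + 62.652416 = ΔG·(1 − c^4)/(1 − c) = 239 × (1 − 0.16777216)/0.36 ≈ $552.5 billion.

$552.5 billion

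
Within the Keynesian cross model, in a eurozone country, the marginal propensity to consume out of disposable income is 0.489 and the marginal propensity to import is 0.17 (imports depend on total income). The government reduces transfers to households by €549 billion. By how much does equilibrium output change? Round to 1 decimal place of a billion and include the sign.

−€394.2 billion

The transfer change shifts disposable income by −€549 billion, so first-round consumption changes by c·ΔTR = 0.489 × (−€549 billion) = −€268.461 billion.
Expenditure multiplier = 1/(1 − c + m) = 1/(1 − 0.489 + 0.17) = 1/0.681 ≈ 1.468.
The transfer multiplier is c × k ≈ 0.718, so ΔY = k × (c·ΔTR) = (−€268.461 billion) / 0.681 ≈ −€394.2 billion.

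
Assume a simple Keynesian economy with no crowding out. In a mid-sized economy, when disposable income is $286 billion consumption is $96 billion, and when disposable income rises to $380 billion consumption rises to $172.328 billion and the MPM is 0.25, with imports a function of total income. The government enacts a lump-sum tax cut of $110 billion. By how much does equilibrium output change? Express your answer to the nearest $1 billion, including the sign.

MPC = ΔC/ΔYd = (172.328 − 96)/(380 − 286) = 76.328/94 = 0.812.
A lump-sum tax change of −$110 billion shifts disposable income by +$110 billion; first-round consumption changes by −c × ΔT = −0.812 × (−$110 billion) = +$89.32 billion.
Expenditure multiplier = 1/(1 − c + m) = 1/(1 − 0.812 + 0.25) = 1/0.438 ≈ 2.283.
The tax multiplier is −c × k ≈ −1.854, so ΔY = k × (−c·ΔT) = (+$89.32 billion) / 0.438 ≈ +$204 billion.

+$204 billion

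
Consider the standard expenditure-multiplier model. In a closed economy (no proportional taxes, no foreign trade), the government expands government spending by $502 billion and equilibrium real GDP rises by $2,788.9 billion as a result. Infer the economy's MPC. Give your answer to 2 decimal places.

Implied spending multiplier k = ΔY/ΔG = 2,788.9/502 ≈ 5.5556.
Since k = 1/(1 − MPC), MPC = 1 − 1/k = 1 − ΔG/ΔY = 1 − 502/2,788.9 ≈ 0.82.

0.82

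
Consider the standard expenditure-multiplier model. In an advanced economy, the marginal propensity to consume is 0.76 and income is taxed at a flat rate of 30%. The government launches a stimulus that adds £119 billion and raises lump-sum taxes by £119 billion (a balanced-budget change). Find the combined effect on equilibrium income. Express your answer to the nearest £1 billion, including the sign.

+£61 billion

Expenditure multiplier = 1/(1 − c(1−t)) = 1/(1 − 0.76×0.7) = 1/0.468 ≈ 2.137.
ΔG contributes k·ΔG = (+£119 billion) / 0.468 ≈ +£254.3 billion.
ΔT of +£119 billion changes first-round spending by −c·ΔT = −£90.44 billion, contributing k·(−c·ΔT) = (−£90.44 billion) / 0.468 ≈ −£193.2 billion.
Net ΔY = k(ΔG − c·ΔT) = (+£28.56 billion) / 0.468 ≈ +£61 billion.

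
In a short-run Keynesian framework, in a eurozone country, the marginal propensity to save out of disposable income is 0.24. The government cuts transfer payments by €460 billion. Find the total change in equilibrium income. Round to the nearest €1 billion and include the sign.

MPC = 1 − MPS = 1 − 0.24 = 0.76.
The transfer change shifts disposable income by −€460 billion, so first-round consumption changes by c·ΔTR = 0.76 × (−€460 billion) = −€349.6 billion.
Expenditure multiplier = 1/(1 − MPC) = 1/(1 − 0.76) = 1/0.24 ≈ 4.167.
The transfer multiplier is c × k ≈ 3.167, so ΔY = k × (c·ΔTR) = (−€349.6 billion) / 0.24 ≈ −€1,457 billion.

−€1,457 billion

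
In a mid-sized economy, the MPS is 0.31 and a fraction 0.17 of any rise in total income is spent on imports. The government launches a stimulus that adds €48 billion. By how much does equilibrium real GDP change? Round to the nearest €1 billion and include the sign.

MPC = 1 − MPS = 1 − 0.31 = 0.69.
Expenditure multiplier = 1/(1 − c + m) = 1/(1 − 0.69 + 0.17) = 1/0.48 ≈ 2.083.
ΔY = k × ΔG = (+€48 billion) / 0.48 = +€100 billion.

+€100 billion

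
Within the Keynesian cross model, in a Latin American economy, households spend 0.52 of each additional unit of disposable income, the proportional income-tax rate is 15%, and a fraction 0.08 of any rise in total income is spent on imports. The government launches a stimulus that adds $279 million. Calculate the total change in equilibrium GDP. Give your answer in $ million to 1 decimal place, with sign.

Government-spending multiplier = 1/(1 − c(1−t) + m) = 1/(1 − 0.52×0.85 + 0.08) = 1/0.638 ≈ 1.567.
ΔY = k × ΔG = (+$279 million) / 0.638 ≈ +$437.3 million.

+$437.3 million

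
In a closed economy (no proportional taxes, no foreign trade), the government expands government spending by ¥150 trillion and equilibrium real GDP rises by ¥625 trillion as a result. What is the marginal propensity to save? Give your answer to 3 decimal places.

Implied spending multiplier k = ΔY/ΔG = 625/150 ≈ 4.1667.
Since k = 1/(1 − MPC), MPC = 1 − 1/k = 1 − ΔG/ΔY = 1 − 150/625 = 0.760.
MPS = 1 − MPC = 0.240.

0.240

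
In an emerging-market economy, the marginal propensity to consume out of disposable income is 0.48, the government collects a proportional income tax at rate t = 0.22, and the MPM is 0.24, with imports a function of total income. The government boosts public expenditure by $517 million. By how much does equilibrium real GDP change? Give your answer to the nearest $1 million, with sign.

+$597 million

Spending multiplier = 1/(1 − c(1−t) + m) = 1/(1 − 0.48×0.78 + 0.24) = 1/0.8656 ≈ 1.155.
ΔY = k × ΔG = (+$517 million) / 0.8656 ≈ +$597 million.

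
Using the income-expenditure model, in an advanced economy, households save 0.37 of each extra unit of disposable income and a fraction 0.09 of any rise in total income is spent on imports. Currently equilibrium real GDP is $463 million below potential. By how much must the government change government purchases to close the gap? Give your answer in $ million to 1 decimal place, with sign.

MPC = 1 − MPS = 1 − 0.37 = 0.63.
Spending multiplier = 1/(1 − c + m) = 1/(1 − 0.63 + 0.09) = 1/0.46 ≈ 2.174.
Need ΔY = +$463 million, so ΔG = ΔY/k = (+$463 million) × 0.46 ≈ +$213 million.
The government should increase government purchases by $213 million.

+$213.0 million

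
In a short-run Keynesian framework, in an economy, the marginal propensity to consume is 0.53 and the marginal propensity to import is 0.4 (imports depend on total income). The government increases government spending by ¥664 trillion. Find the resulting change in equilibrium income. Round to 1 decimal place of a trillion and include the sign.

+¥763.2 trillion

Government-spending multiplier = 1/(1 − c + m) = 1/(1 − 0.53 + 0.4) = 1/0.87 ≈ 1.149.
ΔY = k × ΔG = (+¥664 trillion) / 0.87 ≈ +¥763.2 trillion.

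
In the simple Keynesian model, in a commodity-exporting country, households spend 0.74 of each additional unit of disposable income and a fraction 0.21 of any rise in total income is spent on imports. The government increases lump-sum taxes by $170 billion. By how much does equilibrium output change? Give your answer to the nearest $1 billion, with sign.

A lump-sum tax change of +$170 billion shifts disposable income by −$170 billion; first-round consumption changes by −c × ΔT = −0.74 × (+$170 billion) = −$125.8 billion.
Expenditure multiplier = 1/(1 − c + m) = 1/(1 − 0.74 + 0.21) = 1/0.47 ≈ 2.128.
The tax multiplier is −c × k ≈ −1.574, so ΔY = k × (−c·ΔT) = (−$125.8 billion) / 0.47 ≈ −$268 billion.

−$268 billion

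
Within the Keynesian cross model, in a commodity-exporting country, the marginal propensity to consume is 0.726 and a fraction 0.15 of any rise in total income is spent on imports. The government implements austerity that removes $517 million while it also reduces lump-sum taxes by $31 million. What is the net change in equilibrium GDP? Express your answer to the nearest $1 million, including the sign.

−$1,166 million

Expenditure multiplier = 1/(1 − c + m) = 1/(1 − 0.726 + 0.15) = 1/0.424 ≈ 2.358.
ΔG contributes k·ΔG = (−$517 million) / 0.424 ≈ −$1,219.3 million.
ΔT of −$31 million changes first-round spending by −c·ΔT = +$22.506 million, contributing k·(−c·ΔT) = (+$22.506 million) / 0.424 ≈ +$53.1 million.
Net ΔY = k(ΔG − c·ΔT) = (−$494.494 million) / 0.424 ≈ −$1,166 million.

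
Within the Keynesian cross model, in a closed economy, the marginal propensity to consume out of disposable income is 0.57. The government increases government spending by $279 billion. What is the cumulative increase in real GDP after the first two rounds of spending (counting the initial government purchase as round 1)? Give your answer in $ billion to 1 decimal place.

Round 1 adds ΔG = $279 billion; each later round is MPC = 0.57 times the previous.
After 2 rounds: 279 + 159.03 = ΔG·(1 − c^2)/(1 − c) = 279 × (1 − 0.3249)/0.43 ≈ $438 billion.

$438.0 billion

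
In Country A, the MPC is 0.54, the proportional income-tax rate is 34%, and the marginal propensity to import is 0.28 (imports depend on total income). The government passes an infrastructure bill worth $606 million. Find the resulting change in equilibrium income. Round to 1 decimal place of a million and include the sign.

Expenditure multiplier = 1/(1 − c(1−t) + m) = 1/(1 − 0.54×0.66 + 0.28) = 1/0.9236 ≈ 1.083.
ΔY = k × ΔG = (+$606 million) / 0.9236 ≈ +$656.1 million.

+$656.1 million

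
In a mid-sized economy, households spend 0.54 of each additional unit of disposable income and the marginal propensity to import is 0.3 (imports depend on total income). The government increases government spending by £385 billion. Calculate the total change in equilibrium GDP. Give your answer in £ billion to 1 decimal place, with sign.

+£506.6 billion

Spending multiplier = 1/(1 − c + m) = 1/(1 − 0.54 + 0.3) = 1/0.76 ≈ 1.316.
ΔY = k × ΔG = (+£385 billion) / 0.76 ≈ +£506.6 billion.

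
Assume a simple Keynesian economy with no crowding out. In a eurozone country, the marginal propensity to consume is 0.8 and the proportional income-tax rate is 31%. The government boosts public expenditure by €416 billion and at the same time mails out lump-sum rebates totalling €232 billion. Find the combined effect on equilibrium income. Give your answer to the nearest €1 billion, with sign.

Expenditure multiplier = 1/(1 − c(1−t)) = 1/(1 − 0.8×0.69) = 1/0.448 ≈ 2.232.
ΔG contributes k·ΔG = (+€416 billion) / 0.448 ≈ +€928.6 billion.
ΔT of −€232 billion changes first-round spending by −c·ΔT = +€185.6 billion, contributing k·(−c·ΔT) = (+€185.6 billion) / 0.448 ≈ +€414.3 billion.
Net ΔY = k(ΔG − c·ΔT) = (+€601.6 billion) / 0.448 ≈ +€1,343 billion.

+€1,343 billion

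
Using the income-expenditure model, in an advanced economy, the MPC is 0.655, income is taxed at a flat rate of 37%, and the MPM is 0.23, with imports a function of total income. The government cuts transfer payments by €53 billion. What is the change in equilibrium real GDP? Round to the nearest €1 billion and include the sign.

−€42 billion

The transfer change shifts disposable income by −€53 billion, so first-round consumption changes by c·ΔTR = 0.655 × (−€53 billion) = −€34.715 billion.
Expenditure multiplier = 1/(1 − c(1−t) + m) = 1/(1 − 0.655×0.63 + 0.23) = 1/0.81735 ≈ 1.223.
The transfer multiplier is c × k ≈ 0.801, so ΔY = k × (c·ΔTR) = (−€34.715 billion) / 0.81735 ≈ −€42 billion.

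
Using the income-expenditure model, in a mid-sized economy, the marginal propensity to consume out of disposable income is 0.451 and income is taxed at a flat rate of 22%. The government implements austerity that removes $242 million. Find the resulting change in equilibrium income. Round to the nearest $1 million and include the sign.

−$373 million

Government-spending multiplier = 1/(1 − c(1−t)) = 1/(1 − 0.451×0.78) = 1/0.64822 ≈ 1.543.
ΔY = k × ΔG = (−$242 million) / 0.64822 ≈ −$373 million.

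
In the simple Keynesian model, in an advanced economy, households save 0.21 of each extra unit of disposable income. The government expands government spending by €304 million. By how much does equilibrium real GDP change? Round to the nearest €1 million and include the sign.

+€1,448 million

MPC = 1 − MPS = 1 − 0.21 = 0.79.
Government-spending multiplier = 1/(1 − MPC) = 1/(1 − 0.79) = 1/0.21 ≈ 4.762.
ΔY = k × ΔG = (+€304 million) / 0.21 ≈ +€1,448 million.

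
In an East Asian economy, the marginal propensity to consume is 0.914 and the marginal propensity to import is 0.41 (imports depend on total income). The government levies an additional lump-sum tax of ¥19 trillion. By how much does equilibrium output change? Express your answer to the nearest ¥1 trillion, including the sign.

A lump-sum tax change of +¥19 trillion shifts disposable income by −¥19 trillion; first-round consumption changes by −c × ΔT = −0.914 × (+¥19 trillion) = −¥17.366 trillion.
Expenditure multiplier = 1/(1 − c + m) = 1/(1 − 0.914 + 0.41) = 1/0.496 ≈ 2.016.
The tax multiplier is −c × k ≈ −1.843, so ΔY = k × (−c·ΔT) = (−¥17.366 trillion) / 0.496 ≈ −¥35 trillion.

−¥35 trillion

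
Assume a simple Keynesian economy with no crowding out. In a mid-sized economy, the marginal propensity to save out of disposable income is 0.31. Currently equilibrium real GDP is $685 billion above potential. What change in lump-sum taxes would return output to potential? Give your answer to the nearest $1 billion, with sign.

+$308 billion

MPC = 1 − MPS = 1 − 0.31 = 0.69.
Spending multiplier = 1/(1 − MPC) = 1/(1 − 0.69) = 1/0.31 ≈ 3.226.
Tax multiplier = −c·k = −0.69/0.31 ≈ −2.226. Need ΔY = −$685 billion, so ΔT = ΔY/(−c·k) = −(−$685 billion) × 0.31 / 0.69 ≈ +$308 billion.
The government should raise lump-sum taxes by $308 billion.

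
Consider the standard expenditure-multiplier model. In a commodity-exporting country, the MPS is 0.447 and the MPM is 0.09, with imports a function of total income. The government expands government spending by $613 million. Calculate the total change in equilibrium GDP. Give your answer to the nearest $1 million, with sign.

MPC = 1 − MPS = 1 − 0.447 = 0.553.
Government-spending multiplier = 1/(1 − c + m) = 1/(1 − 0.553 + 0.09) = 1/0.537 ≈ 1.862.
ΔY = k × ΔG = (+$613 million) / 0.537 ≈ +$1,142 million.

+$1,142 million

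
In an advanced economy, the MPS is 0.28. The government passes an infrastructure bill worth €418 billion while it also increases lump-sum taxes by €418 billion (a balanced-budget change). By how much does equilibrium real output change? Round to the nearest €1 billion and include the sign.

+€418 billion

MPC = 1 − MPS = 1 − 0.28 = 0.72.
Expenditure multiplier = 1/(1 − MPC) = 1/(1 − 0.72) = 1/0.28 ≈ 3.571.
ΔG contributes k·ΔG = (+€418 billion) / 0.28 ≈ +€1,492.9 billion.
ΔT of +€418 billion changes first-round spending by −c·ΔT = −€300.96 billion, contributing k·(−c·ΔT) = (−€300.96 billion) / 0.28 ≈ −€1,074.9 billion.
With ΔG = ΔT and no other leakages, the balanced-budget multiplier is 1, so ΔY = ΔG = +€418 billion.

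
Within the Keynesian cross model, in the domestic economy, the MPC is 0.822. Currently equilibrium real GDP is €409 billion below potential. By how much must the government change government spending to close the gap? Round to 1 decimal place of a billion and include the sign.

Spending multiplier = 1/(1 − MPC) = 1/(1 − 0.822) = 1/0.178 ≈ 5.618.
Need ΔY = +€409 billion, so ΔG = ΔY/k = (+€409 billion) × 0.178 ≈ +€72.8 billion.
The government should increase government spending by €72.8 billion.

+€72.8 billion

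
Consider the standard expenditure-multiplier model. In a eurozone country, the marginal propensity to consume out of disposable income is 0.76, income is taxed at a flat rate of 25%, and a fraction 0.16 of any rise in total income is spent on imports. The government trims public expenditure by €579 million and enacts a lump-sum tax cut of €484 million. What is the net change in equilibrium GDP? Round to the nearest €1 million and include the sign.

Expenditure multiplier = 1/(1 − c(1−t) + m) = 1/(1 − 0.76×0.75 + 0.16) = 1/0.59 ≈ 1.695.
ΔG contributes k·ΔG = (−€579 million) / 0.59 ≈ −€981.4 million.
ΔT of −€484 million changes first-round spending by −c·ΔT = +€367.84 million, contributing k·(−c·ΔT) = (+€367.84 million) / 0.59 ≈ +€623.5 million.
Net ΔY = k(ΔG − c·ΔT) = (−€211.16 million) / 0.59 ≈ −€358 million.

−€358 million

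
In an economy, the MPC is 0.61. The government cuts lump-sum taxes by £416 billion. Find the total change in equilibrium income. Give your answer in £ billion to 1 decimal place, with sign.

A lump-sum tax change of −£416 billion shifts disposable income by +£416 billion; first-round consumption changes by −c × ΔT = −0.61 × (−£416 billion) = +£253.76 billion.
Expenditure multiplier = 1/(1 − MPC) = 1/(1 − 0.61) = 1/0.39 ≈ 2.564.
The tax multiplier is −c × k ≈ −1.564, so ΔY = k × (−c·ΔT) = (+£253.76 billion) / 0.39 ≈ +£650.7 billion.

+£650.7 billion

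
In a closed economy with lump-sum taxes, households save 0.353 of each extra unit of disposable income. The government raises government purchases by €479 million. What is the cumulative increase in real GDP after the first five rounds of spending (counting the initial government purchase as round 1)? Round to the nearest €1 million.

€1,203 million

MPC = 1 − MPS = 1 − 0.353 = 0.647.
Round 1 adds ΔG = €479 million; each later round is MPC = 0.647 times the previous.
After 5 rounds: 479 + 309.913 + 200.513711 + 129.732371017 + 83.936844047999 = ΔG·(1 − c^5)/(1 − c) = 479 × (1 − 0.113376071188007)/0.353 ≈ €1,203 million.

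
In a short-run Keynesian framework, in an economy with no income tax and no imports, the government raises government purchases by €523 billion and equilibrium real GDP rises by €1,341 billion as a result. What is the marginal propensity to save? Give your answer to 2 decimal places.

0.39

Implied spending multiplier k = ΔY/ΔG = 1,341/523 ≈ 2.5641.
Since k = 1/(1 − MPC), MPC = 1 − 1/k = 1 − ΔG/ΔY = 1 − 523/1,341 ≈ 0.61.
MPS = 1 − MPC = 0.39.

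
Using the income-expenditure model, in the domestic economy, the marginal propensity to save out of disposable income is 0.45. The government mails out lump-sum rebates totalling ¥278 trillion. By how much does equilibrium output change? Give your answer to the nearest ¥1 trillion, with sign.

+¥340 trillion

MPC = 1 − MPS = 1 − 0.45 = 0.55.
A lump-sum tax change of −¥278 trillion shifts disposable income by +¥278 trillion; first-round consumption changes by −c × ΔT = −0.55 × (−¥278 trillion) = +¥152.9 trillion.
Expenditure multiplier = 1/(1 − MPC) = 1/(1 − 0.55) = 1/0.45 ≈ 2.222.
The tax multiplier is −c × k ≈ −1.222, so ΔY = k × (−c·ΔT) = (+¥152.9 trillion) / 0.45 ≈ +¥340 trillion.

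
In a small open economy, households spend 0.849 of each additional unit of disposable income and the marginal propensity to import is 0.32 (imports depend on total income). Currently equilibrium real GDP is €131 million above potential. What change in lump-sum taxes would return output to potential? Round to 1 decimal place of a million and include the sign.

+€72.7 million

Spending multiplier = 1/(1 − c + m) = 1/(1 − 0.849 + 0.32) = 1/0.471 ≈ 2.123.
Tax multiplier = −c·k = −0.849/0.471 ≈ −1.803. Need ΔY = −€131 million, so ΔT = ΔY/(−c·k) = −(−€131 million) × 0.471 / 0.849 ≈ +€72.7 million.
The government should raise lump-sum taxes by €72.7 million.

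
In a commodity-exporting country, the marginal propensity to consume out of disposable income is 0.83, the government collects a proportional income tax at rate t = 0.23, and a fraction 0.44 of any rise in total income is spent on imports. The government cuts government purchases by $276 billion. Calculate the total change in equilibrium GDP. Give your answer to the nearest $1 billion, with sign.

Expenditure multiplier = 1/(1 − c(1−t) + m) = 1/(1 − 0.83×0.77 + 0.44) = 1/0.8009 ≈ 1.249.
ΔY = k × ΔG = (−$276 billion) / 0.8009 ≈ −$345 billion.

−$345 billion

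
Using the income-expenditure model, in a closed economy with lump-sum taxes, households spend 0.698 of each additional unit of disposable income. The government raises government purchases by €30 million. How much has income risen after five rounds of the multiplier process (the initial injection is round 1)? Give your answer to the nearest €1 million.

€83 million

Round 1 adds ΔG = €30 million; each later round is MPC = 0.698 times the previous.
After 5 rounds: 30 + 20.94 + 14.61612 + 10.20205176 + 7.12103212848 = ΔG·(1 − c^5)/(1 − c) = 30 × (1 − 0.165682680855968)/0.302 ≈ €83 million.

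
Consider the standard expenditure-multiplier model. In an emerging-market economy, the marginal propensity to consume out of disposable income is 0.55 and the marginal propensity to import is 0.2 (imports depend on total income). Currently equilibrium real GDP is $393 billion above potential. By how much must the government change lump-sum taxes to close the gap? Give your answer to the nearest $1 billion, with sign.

Spending multiplier = 1/(1 − c + m) = 1/(1 − 0.55 + 0.2) = 1/0.65 ≈ 1.538.
Tax multiplier = −c·k = −0.55/0.65 ≈ −0.846. Need ΔY = −$393 billion, so ΔT = ΔY/(−c·k) = −(−$393 billion) × 0.65 / 0.55 ≈ +$464 billion.
The government should raise lump-sum taxes by $464 billion.

+$464 billion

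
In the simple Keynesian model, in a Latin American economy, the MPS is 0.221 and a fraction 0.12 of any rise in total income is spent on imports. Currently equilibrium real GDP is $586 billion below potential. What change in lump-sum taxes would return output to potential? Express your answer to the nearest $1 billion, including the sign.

MPC = 1 − MPS = 1 − 0.221 = 0.779.
Spending multiplier = 1/(1 − c + m) = 1/(1 − 0.779 + 0.12) = 1/0.341 ≈ 2.933.
Tax multiplier = −c·k = −0.779/0.341 ≈ −2.284. Need ΔY = +$586 billion, so ΔT = ΔY/(−c·k) = −(+$586 billion) × 0.341 / 0.779 ≈ −$257 billion.
The government should cut lump-sum taxes by $257 billion.

−$257 billion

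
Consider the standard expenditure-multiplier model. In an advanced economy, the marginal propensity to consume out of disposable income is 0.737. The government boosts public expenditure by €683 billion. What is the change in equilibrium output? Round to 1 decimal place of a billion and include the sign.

+€2,597.0 billion

Expenditure multiplier = 1/(1 − MPC) = 1/(1 − 0.737) = 1/0.263 ≈ 3.802.
ΔY = k × ΔG = (+€683 billion) / 0.263 ≈ +€2,597 billion.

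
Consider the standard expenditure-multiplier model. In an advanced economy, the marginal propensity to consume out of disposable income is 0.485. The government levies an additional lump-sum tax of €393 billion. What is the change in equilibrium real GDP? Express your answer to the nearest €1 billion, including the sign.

A lump-sum tax change of +€393 billion shifts disposable income by −€393 billion; first-round consumption changes by −c × ΔT = −0.485 × (+€393 billion) = −€190.605 billion.
Expenditure multiplier = 1/(1 − MPC) = 1/(1 − 0.485) = 1/0.515 ≈ 1.942.
The tax multiplier is −c × k ≈ −0.942, so ΔY = k × (−c·ΔT) = (−€190.605 billion) / 0.515 ≈ −€370 billion.

−€370 billion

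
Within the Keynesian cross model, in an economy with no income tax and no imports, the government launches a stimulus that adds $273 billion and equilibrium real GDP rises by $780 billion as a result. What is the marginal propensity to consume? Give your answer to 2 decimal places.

Implied spending multiplier k = ΔY/ΔG = 780/273 ≈ 2.8571.
Since k = 1/(1 − MPC), MPC = 1 − 1/k = 1 − ΔG/ΔY = 1 − 273/780 = 0.65.

0.65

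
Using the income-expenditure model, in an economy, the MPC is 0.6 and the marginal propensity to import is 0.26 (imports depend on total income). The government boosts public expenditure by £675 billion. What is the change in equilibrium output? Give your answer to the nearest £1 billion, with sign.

+£1,023 billion

Expenditure multiplier = 1/(1 − c + m) = 1/(1 − 0.6 + 0.26) = 1/0.66 ≈ 1.515.
ΔY = k × ΔG = (+£675 billion) / 0.66 ≈ +£1,023 billion.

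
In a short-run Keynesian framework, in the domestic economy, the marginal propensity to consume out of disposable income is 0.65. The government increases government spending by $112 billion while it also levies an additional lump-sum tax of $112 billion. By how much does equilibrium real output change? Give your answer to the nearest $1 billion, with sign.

+$112 billion

Expenditure multiplier = 1/(1 − MPC) = 1/(1 − 0.65) = 1/0.35 ≈ 2.857.
ΔG contributes k·ΔG = (+$112 billion) / 0.35 = +$320 billion.
ΔT of +$112 billion changes first-round spending by −c·ΔT = −$72.8 billion, contributing k·(−c·ΔT) = (−$72.8 billion) / 0.35 = −$208 billion.
With ΔG = ΔT and no other leakages, the balanced-budget multiplier is 1, so ΔY = ΔG = +$112 billion.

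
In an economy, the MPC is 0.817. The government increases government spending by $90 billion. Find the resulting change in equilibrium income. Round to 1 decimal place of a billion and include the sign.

+$491.8 billion

Spending multiplier = 1/(1 − MPC) = 1/(1 − 0.817) = 1/0.183 ≈ 5.464.
ΔY = k × ΔG = (+$90 billion) / 0.183 ≈ +$491.8 billion.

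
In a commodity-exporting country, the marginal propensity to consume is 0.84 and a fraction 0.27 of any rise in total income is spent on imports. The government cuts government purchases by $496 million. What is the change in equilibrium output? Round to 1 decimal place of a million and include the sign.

Government-spending multiplier = 1/(1 − c + m) = 1/(1 − 0.84 + 0.27) = 1/0.43 ≈ 2.326.
ΔY = k × ΔG = (−$496 million) / 0.43 ≈ −$1,153.5 million.

−$1,153.5 million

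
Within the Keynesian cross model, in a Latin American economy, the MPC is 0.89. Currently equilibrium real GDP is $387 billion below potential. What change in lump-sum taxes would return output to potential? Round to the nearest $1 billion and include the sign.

Spending multiplier = 1/(1 − MPC) = 1/(1 − 0.89) = 1/0.11 ≈ 9.091.
Tax multiplier = −c·k = −0.89/0.11 ≈ −8.091. Need ΔY = +$387 billion, so ΔT = ΔY/(−c·k) = −(+$387 billion) × 0.11 / 0.89 ≈ −$48 billion.
The government should cut lump-sum taxes by $48 billion.

−$48 billion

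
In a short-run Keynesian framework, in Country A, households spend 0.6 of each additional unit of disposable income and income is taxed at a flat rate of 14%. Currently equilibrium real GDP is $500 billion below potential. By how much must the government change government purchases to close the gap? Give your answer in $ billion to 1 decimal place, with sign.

Spending multiplier = 1/(1 − c(1−t)) = 1/(1 − 0.6×0.86) = 1/0.484 ≈ 2.066.
Need ΔY = +$500 billion, so ΔG = ΔY/k = (+$500 billion) × 0.484 = +$242 billion.
The government should increase government purchases by $242 billion.

+$242.0 billion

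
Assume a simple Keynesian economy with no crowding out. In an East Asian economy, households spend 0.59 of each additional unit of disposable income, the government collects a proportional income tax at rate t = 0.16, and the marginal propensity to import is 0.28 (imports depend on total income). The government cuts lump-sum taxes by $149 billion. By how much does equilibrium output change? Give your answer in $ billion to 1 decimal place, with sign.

+$112.1 billion

A lump-sum tax change of −$149 billion shifts disposable income by +$149 billion; first-round consumption changes by −c × ΔT = −0.59 × (−$149 billion) = +$87.91 billion.
Expenditure multiplier = 1/(1 − c(1−t) + m) = 1/(1 − 0.59×0.84 + 0.28) = 1/0.7844 ≈ 1.275.
The tax multiplier is −c × k ≈ −0.752, so ΔY = k × (−c·ΔT) = (+$87.91 billion) / 0.7844 ≈ +$112.1 billion.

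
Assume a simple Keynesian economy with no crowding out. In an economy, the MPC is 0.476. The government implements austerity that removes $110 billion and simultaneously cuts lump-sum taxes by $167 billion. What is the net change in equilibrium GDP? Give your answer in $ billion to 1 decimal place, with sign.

−$58.2 billion

Expenditure multiplier = 1/(1 − MPC) = 1/(1 − 0.476) = 1/0.524 ≈ 1.908.
ΔG contributes k·ΔG = (−$110 billion) / 0.524 ≈ −$209.9 billion.
ΔT of −$167 billion changes first-round spending by −c·ΔT = +$79.492 billion, contributing k·(−c·ΔT) = (+$79.492 billion) / 0.524 ≈ +$151.7 billion.
Net ΔY = k(ΔG − c·ΔT) = (−$30.508 billion) / 0.524 ≈ −$58.2 billion.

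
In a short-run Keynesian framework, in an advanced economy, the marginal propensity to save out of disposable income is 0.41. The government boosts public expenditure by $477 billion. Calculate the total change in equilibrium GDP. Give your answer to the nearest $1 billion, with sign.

MPC = 1 − MPS = 1 − 0.41 = 0.59.
Spending multiplier = 1/(1 − MPC) = 1/(1 − 0.59) = 1/0.41 ≈ 2.439.
ΔY = k × ΔG = (+$477 billion) / 0.41 ≈ +$1,163 billion.

+$1,163 billion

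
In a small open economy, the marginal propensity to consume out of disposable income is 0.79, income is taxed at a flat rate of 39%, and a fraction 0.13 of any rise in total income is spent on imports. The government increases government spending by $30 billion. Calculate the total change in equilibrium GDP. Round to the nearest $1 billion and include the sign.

+$46 billion

Expenditure multiplier = 1/(1 − c(1−t) + m) = 1/(1 − 0.79×0.61 + 0.13) = 1/0.6481 ≈ 1.543.
ΔY = k × ΔG = (+$30 billion) / 0.6481 ≈ +$46 billion.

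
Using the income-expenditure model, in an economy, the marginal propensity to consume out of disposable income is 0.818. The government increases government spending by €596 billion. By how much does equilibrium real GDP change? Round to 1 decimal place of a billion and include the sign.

+€3,274.7 billion

Spending multiplier = 1/(1 − MPC) = 1/(1 − 0.818) = 1/0.182 ≈ 5.495.
ΔY = k × ΔG = (+€596 billion) / 0.182 ≈ +€3,274.7 billion.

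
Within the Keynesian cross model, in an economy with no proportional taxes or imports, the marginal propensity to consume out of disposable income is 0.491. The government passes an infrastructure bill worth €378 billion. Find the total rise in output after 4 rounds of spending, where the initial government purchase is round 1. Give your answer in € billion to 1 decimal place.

€699.5 billion

Round 1 adds ΔG = €378 billion; each later round is MPC = 0.491 times the previous.
After 4 rounds: 378 + 185.598 + 91.128618 + 44.744151438 = ΔG·(1 − c^4)/(1 − c) = 378 × (1 − 0.058120048561)/0.509 ≈ €699.5 billion.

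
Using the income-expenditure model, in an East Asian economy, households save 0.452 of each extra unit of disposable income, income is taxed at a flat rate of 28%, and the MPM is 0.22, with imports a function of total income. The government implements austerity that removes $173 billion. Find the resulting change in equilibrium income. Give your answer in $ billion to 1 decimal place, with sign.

MPC = 1 − MPS = 1 − 0.452 = 0.548.
Government-spending multiplier = 1/(1 − c(1−t) + m) = 1/(1 − 0.548×0.72 + 0.22) = 1/0.82544 ≈ 1.211.
ΔY = k × ΔG = (−$173 billion) / 0.82544 ≈ −$209.6 billion.

−$209.6 billion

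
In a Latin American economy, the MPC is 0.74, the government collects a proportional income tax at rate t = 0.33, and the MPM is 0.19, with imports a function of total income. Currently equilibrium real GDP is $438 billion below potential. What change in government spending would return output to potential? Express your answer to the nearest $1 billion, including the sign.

+$304 billion

Spending multiplier = 1/(1 − c(1−t) + m) = 1/(1 − 0.74×0.67 + 0.19) = 1/0.6942 ≈ 1.441.
Need ΔY = +$438 billion, so ΔG = ΔY/k = (+$438 billion) × 0.6942 ≈ +$304 billion.
The government should increase government spending by $304 billion.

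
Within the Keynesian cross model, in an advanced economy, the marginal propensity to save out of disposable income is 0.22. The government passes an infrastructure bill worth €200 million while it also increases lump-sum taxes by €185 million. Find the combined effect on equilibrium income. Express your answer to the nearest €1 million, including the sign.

+€253 million

MPC = 1 − MPS = 1 − 0.22 = 0.78.
Expenditure multiplier = 1/(1 − MPC) = 1/(1 − 0.78) = 1/0.22 ≈ 4.545.
ΔG contributes k·ΔG = (+€200 million) / 0.22 ≈ +€909.1 million.
ΔT of +€185 million changes first-round spending by −c·ΔT = −€144.3 million, contributing k·(−c·ΔT) = (−€144.3 million) / 0.22 ≈ −€655.9 million.
Net ΔY = k(ΔG − c·ΔT) = (+€55.7 million) / 0.22 ≈ +€253 million.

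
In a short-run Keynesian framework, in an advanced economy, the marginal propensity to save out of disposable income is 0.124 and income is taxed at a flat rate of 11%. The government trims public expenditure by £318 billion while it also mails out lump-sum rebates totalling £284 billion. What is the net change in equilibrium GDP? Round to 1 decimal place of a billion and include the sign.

−£314.1 billion

MPC = 1 − MPS = 1 − 0.124 = 0.876.
Expenditure multiplier = 1/(1 − c(1−t)) = 1/(1 − 0.876×0.89) = 1/0.22036 ≈ 4.538.
ΔG contributes k·ΔG = (−£318 billion) / 0.22036 ≈ −£1,443.1 billion.
ΔT of −£284 billion changes first-round spending by −c·ΔT = +£248.784 billion, contributing k·(−c·ΔT) = (+£248.784 billion) / 0.22036 ≈ +£1,129 billion.
Net ΔY = k(ΔG − c·ΔT) = (−£69.216 billion) / 0.22036 ≈ −£314.1 billion.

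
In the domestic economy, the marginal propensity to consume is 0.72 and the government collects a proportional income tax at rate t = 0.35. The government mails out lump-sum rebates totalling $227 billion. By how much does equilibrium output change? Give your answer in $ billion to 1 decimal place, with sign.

+$307.2 billion

A lump-sum tax change of −$227 billion shifts disposable income by +$227 billion; first-round consumption changes by −c × ΔT = −0.72 × (−$227 billion) = +$163.44 billion.
Expenditure multiplier = 1/(1 − c(1−t)) = 1/(1 − 0.72×0.65) = 1/0.532 ≈ 1.88.
The tax multiplier is −c × k ≈ −1.353, so ΔY = k × (−c·ΔT) = (+$163.44 billion) / 0.532 ≈ +$307.2 billion.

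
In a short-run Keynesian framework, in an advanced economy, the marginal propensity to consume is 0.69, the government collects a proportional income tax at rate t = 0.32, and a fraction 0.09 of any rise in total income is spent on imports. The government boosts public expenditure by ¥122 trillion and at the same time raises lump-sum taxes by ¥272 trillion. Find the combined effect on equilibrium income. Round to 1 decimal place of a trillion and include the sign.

−¥105.8 trillion

Expenditure multiplier = 1/(1 − c(1−t) + m) = 1/(1 − 0.69×0.68 + 0.09) = 1/0.6208 ≈ 1.611.
ΔG contributes k·ΔG = (+¥122 trillion) / 0.6208 ≈ +¥196.5 trillion.
ΔT of +¥272 trillion changes first-round spending by −c·ΔT = −¥187.68 trillion, contributing k·(−c·ΔT) = (−¥187.68 trillion) / 0.6208 ≈ −¥302.3 trillion.
Net ΔY = k(ΔG − c·ΔT) = (−¥65.68 trillion) / 0.6208 ≈ −¥105.8 trillion.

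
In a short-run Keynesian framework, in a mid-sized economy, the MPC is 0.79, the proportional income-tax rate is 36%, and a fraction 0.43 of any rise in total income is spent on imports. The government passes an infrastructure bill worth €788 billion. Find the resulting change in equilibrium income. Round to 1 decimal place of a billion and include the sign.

Government-spending multiplier = 1/(1 − c(1−t) + m) = 1/(1 − 0.79×0.64 + 0.43) = 1/0.9244 ≈ 1.082.
ΔY = k × ΔG = (+€788 billion) / 0.9244 ≈ +€852.4 billion.

+€852.4 billion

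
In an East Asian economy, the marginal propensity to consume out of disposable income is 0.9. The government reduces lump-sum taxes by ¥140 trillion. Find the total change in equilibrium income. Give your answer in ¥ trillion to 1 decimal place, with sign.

+¥1,260.0 trillion

A lump-sum tax change of −¥140 trillion shifts disposable income by +¥140 trillion; first-round consumption changes by −c × ΔT = −0.9 × (−¥140 trillion) = +¥126 trillion.
Expenditure multiplier = 1/(1 − MPC) = 1/(1 − 0.9) = 1/0.1 = 10.
The tax multiplier is −c × k = −9, so ΔY = k × (−c·ΔT) = (+¥126 trillion) / 0.1 = +¥1,260 trillion.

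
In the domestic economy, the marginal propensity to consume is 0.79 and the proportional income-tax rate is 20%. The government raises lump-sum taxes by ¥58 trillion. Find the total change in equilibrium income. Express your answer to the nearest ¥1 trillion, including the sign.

−¥125 trillion

A lump-sum tax change of +¥58 trillion shifts disposable income by −¥58 trillion; first-round consumption changes by −c × ΔT = −0.79 × (+¥58 trillion) = −¥45.82 trillion.
Expenditure multiplier = 1/(1 − c(1−t)) = 1/(1 − 0.79×0.8) = 1/0.368 ≈ 2.717.
The tax multiplier is −c × k ≈ −2.147, so ΔY = k × (−c·ΔT) = (−¥45.82 trillion) / 0.368 ≈ −¥125 trillion.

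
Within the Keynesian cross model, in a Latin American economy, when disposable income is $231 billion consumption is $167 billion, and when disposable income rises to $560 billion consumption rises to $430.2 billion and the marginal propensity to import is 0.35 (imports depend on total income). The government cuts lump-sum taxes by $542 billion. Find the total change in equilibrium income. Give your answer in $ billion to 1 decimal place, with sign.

MPC = ΔC/ΔYd = (430.2 − 167)/(560 − 231) = 263.2/329 = 0.8.
A lump-sum tax change of −$542 billion shifts disposable income by +$542 billion; first-round consumption changes by −c × ΔT = −0.8 × (−$542 billion) = +$433.6 billion.
Expenditure multiplier = 1/(1 − c + m) = 1/(1 − 0.8 + 0.35) = 1/0.55 ≈ 1.818.
The tax multiplier is −c × k ≈ −1.455, so ΔY = k × (−c·ΔT) = (+$433.6 billion) / 0.55 ≈ +$788.4 billion.

+$788.4 billion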